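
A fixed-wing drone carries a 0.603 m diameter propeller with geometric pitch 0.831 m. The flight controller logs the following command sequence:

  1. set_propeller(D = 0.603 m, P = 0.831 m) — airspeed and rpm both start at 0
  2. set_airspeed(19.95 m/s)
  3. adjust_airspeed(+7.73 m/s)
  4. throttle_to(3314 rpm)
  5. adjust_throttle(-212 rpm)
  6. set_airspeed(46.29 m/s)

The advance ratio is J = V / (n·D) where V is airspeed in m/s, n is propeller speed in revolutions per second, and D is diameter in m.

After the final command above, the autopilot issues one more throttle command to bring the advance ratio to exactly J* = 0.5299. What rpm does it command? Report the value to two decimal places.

set_propeller: D = 0.603 m, P = 0.831 m (p = P/D = 1.378109); state ← (V=0, rpm=0)
set_airspeed(19.95): V ← 19.95 m/s
adjust_airspeed(+7.73): V ← 19.95 +7.73 = 27.68 m/s
throttle_to(3314): rpm ← 3314
adjust_throttle(-212): rpm ← 3314 -212 = 3102
set_airspeed(46.29): V ← 46.29 m/s
final state: V = 46.29 m/s, rpm = 3102 → n = rpm/60 = 51.700000 rev/s
target J* = 0.5299; solve J* = V/(n·D) for n: n = V/(J*·D) = 46.29/(0.5299 × 0.603) = 144.869162 rev/s
rpm = 60·n = 8692.149744

rpm = 8692.15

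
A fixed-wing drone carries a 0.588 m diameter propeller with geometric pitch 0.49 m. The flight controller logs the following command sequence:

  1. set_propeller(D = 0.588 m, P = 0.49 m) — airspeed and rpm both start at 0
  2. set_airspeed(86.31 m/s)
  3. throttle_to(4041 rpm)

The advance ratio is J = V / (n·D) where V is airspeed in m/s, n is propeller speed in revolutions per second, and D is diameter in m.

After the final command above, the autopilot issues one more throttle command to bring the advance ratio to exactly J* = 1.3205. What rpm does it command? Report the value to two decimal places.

set_propeller: D = 0.588 m, P = 0.49 m (p = P/D = 0.833333); state ← (V=0, rpm=0)
set_airspeed(86.31): V ← 86.31 m/s
throttle_to(4041): rpm ← 4041
final state: V = 86.31 m/s, rpm = 4041 → n = rpm/60 = 67.350000 rev/s
target J* = 1.3205; solve J* = V/(n·D) for n: n = V/(J*·D) = 86.31/(1.3205 × 0.588) = 111.159193 rev/s
rpm = 60·n = 6669.551577

rpm = 6669.55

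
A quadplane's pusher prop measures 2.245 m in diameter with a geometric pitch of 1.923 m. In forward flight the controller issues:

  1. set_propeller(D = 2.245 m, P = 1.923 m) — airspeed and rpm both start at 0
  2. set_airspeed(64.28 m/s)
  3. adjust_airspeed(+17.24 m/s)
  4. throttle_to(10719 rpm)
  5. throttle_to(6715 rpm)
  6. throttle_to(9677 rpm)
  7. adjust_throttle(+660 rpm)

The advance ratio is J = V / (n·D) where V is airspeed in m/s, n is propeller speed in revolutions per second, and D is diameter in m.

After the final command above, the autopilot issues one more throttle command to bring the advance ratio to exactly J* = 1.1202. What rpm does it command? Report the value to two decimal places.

rpm = 1944.93

set_propeller: D = 2.245 m, P = 1.923 m (p = P/D = 0.856570); state ← (V=0, rpm=0)
set_airspeed(64.28): V ← 64.28 m/s
adjust_airspeed(+17.24): V ← 64.28 +17.24 = 81.52 m/s
throttle_to(10719): rpm ← 10719
throttle_to(6715): rpm ← 6715
throttle_to(9677): rpm ← 9677
adjust_throttle(+660): rpm ← 9677 +660 = 10337
final state: V = 81.52 m/s, rpm = 10337 → n = rpm/60 = 172.283333 rev/s
target J* = 1.1202; solve J* = V/(n·D) for n: n = V/(J*·D) = 81.52/(1.1202 × 2.245) = 32.415465 rev/s
rpm = 60·n = 1944.927906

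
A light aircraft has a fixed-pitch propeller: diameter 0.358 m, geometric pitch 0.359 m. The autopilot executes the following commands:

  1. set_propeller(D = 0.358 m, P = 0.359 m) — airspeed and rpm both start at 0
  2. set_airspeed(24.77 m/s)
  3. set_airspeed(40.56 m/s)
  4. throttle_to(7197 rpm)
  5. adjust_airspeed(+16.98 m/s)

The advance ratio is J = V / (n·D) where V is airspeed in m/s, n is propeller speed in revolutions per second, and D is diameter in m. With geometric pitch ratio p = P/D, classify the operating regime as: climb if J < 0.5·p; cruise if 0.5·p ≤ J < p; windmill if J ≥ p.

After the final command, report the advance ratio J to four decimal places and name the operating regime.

set_propeller: D = 0.358 m, P = 0.359 m (p = P/D = 1.002793); state ← (V=0, rpm=0)
set_airspeed(24.77): V ← 24.77 m/s
set_airspeed(40.56): V ← 40.56 m/s
throttle_to(7197): rpm ← 7197
adjust_airspeed(+16.98): V ← 40.56 +16.98 = 57.54 m/s
final state: V = 57.54 m/s, rpm = 7197 → n = rpm/60 = 119.950000 rev/s
J = V / (n·D) = 57.54 / (119.950000 × 0.358) = 1.339944
regime bands: climb J<0.5014 | cruise [0.5014, 1.0028) | windmill J≥1.0028
J = 1.3399 → windmill

J = 1.3399, regime = windmill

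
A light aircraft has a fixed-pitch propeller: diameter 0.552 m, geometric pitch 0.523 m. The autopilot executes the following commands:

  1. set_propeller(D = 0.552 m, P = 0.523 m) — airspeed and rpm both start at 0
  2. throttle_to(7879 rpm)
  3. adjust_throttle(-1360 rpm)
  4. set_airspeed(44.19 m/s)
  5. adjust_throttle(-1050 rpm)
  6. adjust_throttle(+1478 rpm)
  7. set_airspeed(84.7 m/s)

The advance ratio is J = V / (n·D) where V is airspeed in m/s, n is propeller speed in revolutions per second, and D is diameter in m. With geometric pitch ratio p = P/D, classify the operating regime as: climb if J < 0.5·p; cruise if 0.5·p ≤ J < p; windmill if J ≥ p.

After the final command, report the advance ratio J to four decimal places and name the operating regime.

set_propeller: D = 0.552 m, P = 0.523 m (p = P/D = 0.947464); state ← (V=0, rpm=0)
throttle_to(7879): rpm ← 7879
adjust_throttle(-1360): rpm ← 7879 -1360 = 6519
set_airspeed(44.19): V ← 44.19 m/s
adjust_throttle(-1050): rpm ← 6519 -1050 = 5469
adjust_throttle(+1478): rpm ← 5469 +1478 = 6947
set_airspeed(84.7): V ← 84.7 m/s
final state: V = 84.7 m/s, rpm = 6947 → n = rpm/60 = 115.783333 rev/s
J = V / (n·D) = 84.7 / (115.783333 × 0.552) = 1.325251
regime bands: climb J<0.4737 | cruise [0.4737, 0.9475) | windmill J≥0.9475
J = 1.3253 → windmill

J = 1.3253, regime = windmill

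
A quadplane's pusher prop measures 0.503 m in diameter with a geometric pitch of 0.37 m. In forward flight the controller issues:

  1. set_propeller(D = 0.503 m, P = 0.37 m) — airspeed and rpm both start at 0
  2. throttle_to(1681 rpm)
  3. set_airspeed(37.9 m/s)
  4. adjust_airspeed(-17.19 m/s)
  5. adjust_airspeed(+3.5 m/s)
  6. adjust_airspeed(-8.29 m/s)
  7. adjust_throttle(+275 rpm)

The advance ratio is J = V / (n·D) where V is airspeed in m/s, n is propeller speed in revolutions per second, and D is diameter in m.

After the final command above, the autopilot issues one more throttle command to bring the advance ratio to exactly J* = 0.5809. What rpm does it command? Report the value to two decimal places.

rpm = 3269.08

set_propeller: D = 0.503 m, P = 0.37 m (p = P/D = 0.735586); state ← (V=0, rpm=0)
throttle_to(1681): rpm ← 1681
set_airspeed(37.9): V ← 37.9 m/s
adjust_airspeed(-17.19): V ← 37.9 -17.19 = 20.71 m/s
adjust_airspeed(+3.5): V ← 20.71 +3.5 = 24.21 m/s
adjust_airspeed(-8.29): V ← 24.21 -8.29 = 15.92 m/s
adjust_throttle(+275): rpm ← 1681 +275 = 1956
final state: V = 15.92 m/s, rpm = 1956 → n = rpm/60 = 32.600000 rev/s
target J* = 0.5809; solve J* = V/(n·D) for n: n = V/(J*·D) = 15.92/(0.5809 × 0.503) = 54.484592 rev/s
rpm = 60·n = 3269.075511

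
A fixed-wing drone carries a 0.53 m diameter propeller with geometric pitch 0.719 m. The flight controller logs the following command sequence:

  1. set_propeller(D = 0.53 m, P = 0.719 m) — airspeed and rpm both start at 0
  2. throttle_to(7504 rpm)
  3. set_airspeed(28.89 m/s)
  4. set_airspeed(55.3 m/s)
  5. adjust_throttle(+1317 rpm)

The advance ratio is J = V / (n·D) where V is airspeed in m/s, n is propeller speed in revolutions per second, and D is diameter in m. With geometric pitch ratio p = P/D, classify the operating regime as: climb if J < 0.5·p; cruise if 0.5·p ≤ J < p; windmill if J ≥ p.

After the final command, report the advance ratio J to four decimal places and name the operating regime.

set_propeller: D = 0.53 m, P = 0.719 m (p = P/D = 1.356604); state ← (V=0, rpm=0)
throttle_to(7504): rpm ← 7504
set_airspeed(28.89): V ← 28.89 m/s
set_airspeed(55.3): V ← 55.3 m/s
adjust_throttle(+1317): rpm ← 7504 +1317 = 8821
final state: V = 55.3 m/s, rpm = 8821 → n = rpm/60 = 147.016667 rev/s
J = V / (n·D) = 55.3 / (147.016667 × 0.53) = 0.709713
regime bands: climb J<0.6783 | cruise [0.6783, 1.3566) | windmill J≥1.3566
J = 0.7097 → cruise

J = 0.7097, regime = cruise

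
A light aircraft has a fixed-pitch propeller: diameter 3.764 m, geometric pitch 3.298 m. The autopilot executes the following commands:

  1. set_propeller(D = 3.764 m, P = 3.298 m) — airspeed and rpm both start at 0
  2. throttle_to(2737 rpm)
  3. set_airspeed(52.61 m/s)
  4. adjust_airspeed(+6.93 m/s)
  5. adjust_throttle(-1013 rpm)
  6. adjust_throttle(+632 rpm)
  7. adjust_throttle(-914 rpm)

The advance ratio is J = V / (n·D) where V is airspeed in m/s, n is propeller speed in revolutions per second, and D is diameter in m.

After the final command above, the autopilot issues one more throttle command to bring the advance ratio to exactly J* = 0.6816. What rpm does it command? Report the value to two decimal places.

set_propeller: D = 3.764 m, P = 3.298 m (p = P/D = 0.876196); state ← (V=0, rpm=0)
throttle_to(2737): rpm ← 2737
set_airspeed(52.61): V ← 52.61 m/s
adjust_airspeed(+6.93): V ← 52.61 +6.93 = 59.54 m/s
adjust_throttle(-1013): rpm ← 2737 -1013 = 1724
adjust_throttle(+632): rpm ← 1724 +632 = 2356
adjust_throttle(-914): rpm ← 2356 -914 = 1442
final state: V = 59.54 m/s, rpm = 1442 → n = rpm/60 = 24.033333 rev/s
target J* = 0.6816; solve J* = V/(n·D) for n: n = V/(J*·D) = 59.54/(0.6816 × 3.764) = 23.207568 rev/s
rpm = 60·n = 1392.454087

rpm = 1392.45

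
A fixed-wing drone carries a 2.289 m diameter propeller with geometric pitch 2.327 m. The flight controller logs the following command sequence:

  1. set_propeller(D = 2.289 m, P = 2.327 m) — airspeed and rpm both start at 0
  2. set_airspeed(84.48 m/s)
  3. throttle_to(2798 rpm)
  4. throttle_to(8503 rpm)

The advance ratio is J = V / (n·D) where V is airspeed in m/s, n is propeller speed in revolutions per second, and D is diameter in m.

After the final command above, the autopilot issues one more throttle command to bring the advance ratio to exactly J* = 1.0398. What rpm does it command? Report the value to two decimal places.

rpm = 2129.66

set_propeller: D = 2.289 m, P = 2.327 m (p = P/D = 1.016601); state ← (V=0, rpm=0)
set_airspeed(84.48): V ← 84.48 m/s
throttle_to(2798): rpm ← 2798
throttle_to(8503): rpm ← 8503
final state: V = 84.48 m/s, rpm = 8503 → n = rpm/60 = 141.716667 rev/s
target J* = 1.0398; solve J* = V/(n·D) for n: n = V/(J*·D) = 84.48/(1.0398 × 2.289) = 35.494274 rev/s
rpm = 60·n = 2129.656449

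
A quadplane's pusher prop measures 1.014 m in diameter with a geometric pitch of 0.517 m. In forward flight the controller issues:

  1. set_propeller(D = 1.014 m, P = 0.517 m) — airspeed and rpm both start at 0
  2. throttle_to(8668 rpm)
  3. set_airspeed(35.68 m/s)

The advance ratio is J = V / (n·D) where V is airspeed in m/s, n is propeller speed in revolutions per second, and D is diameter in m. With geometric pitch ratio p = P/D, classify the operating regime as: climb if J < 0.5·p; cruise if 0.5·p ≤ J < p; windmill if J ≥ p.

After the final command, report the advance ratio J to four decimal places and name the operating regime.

J = 0.2436, regime = climb

set_propeller: D = 1.014 m, P = 0.517 m (p = P/D = 0.509862); state ← (V=0, rpm=0)
throttle_to(8668): rpm ← 8668
set_airspeed(35.68): V ← 35.68 m/s
final state: V = 35.68 m/s, rpm = 8668 → n = rpm/60 = 144.466667 rev/s
J = V / (n·D) = 35.68 / (144.466667 × 1.014) = 0.243567
regime bands: climb J<0.2549 | cruise [0.2549, 0.5099) | windmill J≥0.5099
J = 0.2436 → climb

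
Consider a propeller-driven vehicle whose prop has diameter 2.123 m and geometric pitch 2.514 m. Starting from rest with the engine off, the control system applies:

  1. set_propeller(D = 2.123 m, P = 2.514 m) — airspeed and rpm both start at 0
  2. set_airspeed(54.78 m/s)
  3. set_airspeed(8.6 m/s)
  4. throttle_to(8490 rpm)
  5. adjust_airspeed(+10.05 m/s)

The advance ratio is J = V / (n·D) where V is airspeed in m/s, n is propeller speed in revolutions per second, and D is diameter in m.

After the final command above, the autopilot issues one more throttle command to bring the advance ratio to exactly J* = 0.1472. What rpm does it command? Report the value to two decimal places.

set_propeller: D = 2.123 m, P = 2.514 m (p = P/D = 1.184173); state ← (V=0, rpm=0)
set_airspeed(54.78): V ← 54.78 m/s
set_airspeed(8.6): V ← 8.6 m/s
throttle_to(8490): rpm ← 8490
adjust_airspeed(+10.05): V ← 8.6 +10.05 = 18.65 m/s
final state: V = 18.65 m/s, rpm = 8490 → n = rpm/60 = 141.500000 rev/s
target J* = 0.1472; solve J* = V/(n·D) for n: n = V/(J*·D) = 18.65/(0.1472 × 2.123) = 59.678931 rev/s
rpm = 60·n = 3580.735833

rpm = 3580.74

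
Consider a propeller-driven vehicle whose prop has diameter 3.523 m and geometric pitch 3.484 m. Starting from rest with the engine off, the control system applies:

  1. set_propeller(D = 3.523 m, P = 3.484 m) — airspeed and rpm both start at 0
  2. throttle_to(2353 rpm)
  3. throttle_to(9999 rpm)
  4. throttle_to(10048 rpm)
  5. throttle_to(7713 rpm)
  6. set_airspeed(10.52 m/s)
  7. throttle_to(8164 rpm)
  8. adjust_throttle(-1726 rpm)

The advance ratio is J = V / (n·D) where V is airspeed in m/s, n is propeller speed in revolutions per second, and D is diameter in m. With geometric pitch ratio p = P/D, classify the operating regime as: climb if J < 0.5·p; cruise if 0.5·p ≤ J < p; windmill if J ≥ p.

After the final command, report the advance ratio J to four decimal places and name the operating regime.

set_propeller: D = 3.523 m, P = 3.484 m (p = P/D = 0.988930); state ← (V=0, rpm=0)
throttle_to(2353): rpm ← 2353
throttle_to(9999): rpm ← 9999
throttle_to(10048): rpm ← 10048
throttle_to(7713): rpm ← 7713
set_airspeed(10.52): V ← 10.52 m/s
throttle_to(8164): rpm ← 8164
adjust_throttle(-1726): rpm ← 8164 -1726 = 6438
final state: V = 10.52 m/s, rpm = 6438 → n = rpm/60 = 107.300000 rev/s
J = V / (n·D) = 10.52 / (107.300000 × 3.523) = 0.027829
regime bands: climb J<0.4945 | cruise [0.4945, 0.9889) | windmill J≥0.9889
J = 0.0278 → climb

J = 0.0278, regime = climb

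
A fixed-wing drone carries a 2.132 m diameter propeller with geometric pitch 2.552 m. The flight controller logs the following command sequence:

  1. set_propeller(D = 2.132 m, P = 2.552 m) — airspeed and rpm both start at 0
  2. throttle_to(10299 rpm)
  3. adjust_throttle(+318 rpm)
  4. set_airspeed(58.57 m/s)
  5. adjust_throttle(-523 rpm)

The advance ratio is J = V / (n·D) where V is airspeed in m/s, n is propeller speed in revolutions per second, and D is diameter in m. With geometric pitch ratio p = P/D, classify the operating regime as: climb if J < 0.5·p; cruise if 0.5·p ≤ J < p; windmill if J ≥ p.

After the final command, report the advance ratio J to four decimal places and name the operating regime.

set_propeller: D = 2.132 m, P = 2.552 m (p = P/D = 1.196998); state ← (V=0, rpm=0)
throttle_to(10299): rpm ← 10299
adjust_throttle(+318): rpm ← 10299 +318 = 10617
set_airspeed(58.57): V ← 58.57 m/s
adjust_throttle(-523): rpm ← 10617 -523 = 10094
final state: V = 58.57 m/s, rpm = 10094 → n = rpm/60 = 168.233333 rev/s
J = V / (n·D) = 58.57 / (168.233333 × 2.132) = 0.163296
regime bands: climb J<0.5985 | cruise [0.5985, 1.1970) | windmill J≥1.1970
J = 0.1633 → climb

J = 0.1633, regime = climb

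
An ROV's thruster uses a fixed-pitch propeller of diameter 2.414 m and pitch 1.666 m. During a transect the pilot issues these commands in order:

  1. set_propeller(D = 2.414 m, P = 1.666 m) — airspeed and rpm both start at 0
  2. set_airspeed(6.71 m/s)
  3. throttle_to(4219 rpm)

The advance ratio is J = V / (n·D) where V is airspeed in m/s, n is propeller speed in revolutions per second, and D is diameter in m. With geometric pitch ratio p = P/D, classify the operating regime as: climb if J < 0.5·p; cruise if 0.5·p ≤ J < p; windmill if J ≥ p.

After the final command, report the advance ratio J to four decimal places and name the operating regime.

J = 0.0395, regime = climb

set_propeller: D = 2.414 m, P = 1.666 m (p = P/D = 0.690141); state ← (V=0, rpm=0)
set_airspeed(6.71): V ← 6.71 m/s
throttle_to(4219): rpm ← 4219
final state: V = 6.71 m/s, rpm = 4219 → n = rpm/60 = 70.316667 rev/s
J = V / (n·D) = 6.71 / (70.316667 × 2.414) = 0.039530
regime bands: climb J<0.3451 | cruise [0.3451, 0.6901) | windmill J≥0.6901
J = 0.0395 → climb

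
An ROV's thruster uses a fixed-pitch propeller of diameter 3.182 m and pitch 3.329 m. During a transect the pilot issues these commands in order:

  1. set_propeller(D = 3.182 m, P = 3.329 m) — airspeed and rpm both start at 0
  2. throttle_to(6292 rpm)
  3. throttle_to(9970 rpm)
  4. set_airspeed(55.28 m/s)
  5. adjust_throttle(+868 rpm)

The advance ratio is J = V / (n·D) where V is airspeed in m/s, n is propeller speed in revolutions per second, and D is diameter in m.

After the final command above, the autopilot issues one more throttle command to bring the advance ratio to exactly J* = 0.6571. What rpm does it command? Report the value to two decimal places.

rpm = 1586.31

set_propeller: D = 3.182 m, P = 3.329 m (p = P/D = 1.046197); state ← (V=0, rpm=0)
throttle_to(6292): rpm ← 6292
throttle_to(9970): rpm ← 9970
set_airspeed(55.28): V ← 55.28 m/s
adjust_throttle(+868): rpm ← 9970 +868 = 10838
final state: V = 55.28 m/s, rpm = 10838 → n = rpm/60 = 180.633333 rev/s
target J* = 0.6571; solve J* = V/(n·D) for n: n = V/(J*·D) = 55.28/(0.6571 × 3.182) = 26.438474 rev/s
rpm = 60·n = 1586.308467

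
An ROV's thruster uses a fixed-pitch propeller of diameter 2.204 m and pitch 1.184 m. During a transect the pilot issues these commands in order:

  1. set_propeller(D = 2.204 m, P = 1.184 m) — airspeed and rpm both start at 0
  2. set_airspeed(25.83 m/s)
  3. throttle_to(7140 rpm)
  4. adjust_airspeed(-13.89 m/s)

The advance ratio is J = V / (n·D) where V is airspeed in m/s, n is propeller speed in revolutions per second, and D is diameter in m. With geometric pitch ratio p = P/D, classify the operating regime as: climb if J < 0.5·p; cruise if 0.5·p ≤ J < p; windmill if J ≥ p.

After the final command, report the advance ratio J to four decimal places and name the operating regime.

J = 0.0455, regime = climb

set_propeller: D = 2.204 m, P = 1.184 m (p = P/D = 0.537205); state ← (V=0, rpm=0)
set_airspeed(25.83): V ← 25.83 m/s
throttle_to(7140): rpm ← 7140
adjust_airspeed(-13.89): V ← 25.83 -13.89 = 11.94 m/s
final state: V = 11.94 m/s, rpm = 7140 → n = rpm/60 = 119.000000 rev/s
J = V / (n·D) = 11.94 / (119.000000 × 2.204) = 0.045525
regime bands: climb J<0.2686 | cruise [0.2686, 0.5372) | windmill J≥0.5372
J = 0.0455 → climb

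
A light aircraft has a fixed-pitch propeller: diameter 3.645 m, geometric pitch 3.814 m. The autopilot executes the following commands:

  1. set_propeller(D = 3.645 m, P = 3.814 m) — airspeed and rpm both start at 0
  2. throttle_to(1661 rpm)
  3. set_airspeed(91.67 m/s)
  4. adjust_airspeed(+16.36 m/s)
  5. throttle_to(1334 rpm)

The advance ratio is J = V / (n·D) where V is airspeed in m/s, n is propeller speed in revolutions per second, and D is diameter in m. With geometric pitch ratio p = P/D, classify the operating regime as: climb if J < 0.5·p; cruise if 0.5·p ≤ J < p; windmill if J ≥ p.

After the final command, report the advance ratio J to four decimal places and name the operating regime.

J = 1.3330, regime = windmill

set_propeller: D = 3.645 m, P = 3.814 m (p = P/D = 1.046365); state ← (V=0, rpm=0)
throttle_to(1661): rpm ← 1661
set_airspeed(91.67): V ← 91.67 m/s
adjust_airspeed(+16.36): V ← 91.67 +16.36 = 108.03 m/s
throttle_to(1334): rpm ← 1334
final state: V = 108.03 m/s, rpm = 1334 → n = rpm/60 = 22.233333 rev/s
J = V / (n·D) = 108.03 / (22.233333 × 3.645) = 1.333037
regime bands: climb J<0.5232 | cruise [0.5232, 1.0464) | windmill J≥1.0464
J = 1.3330 → windmill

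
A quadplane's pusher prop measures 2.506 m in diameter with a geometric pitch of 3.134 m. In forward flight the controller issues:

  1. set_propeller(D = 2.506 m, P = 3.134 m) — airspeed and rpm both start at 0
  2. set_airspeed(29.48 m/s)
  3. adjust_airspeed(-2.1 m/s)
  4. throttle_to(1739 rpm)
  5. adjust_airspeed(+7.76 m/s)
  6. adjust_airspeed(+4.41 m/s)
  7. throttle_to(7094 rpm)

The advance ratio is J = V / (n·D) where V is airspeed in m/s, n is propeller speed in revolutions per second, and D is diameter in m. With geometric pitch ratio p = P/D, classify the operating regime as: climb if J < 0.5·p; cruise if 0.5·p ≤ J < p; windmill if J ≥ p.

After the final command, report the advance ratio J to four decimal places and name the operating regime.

J = 0.1335, regime = climb

set_propeller: D = 2.506 m, P = 3.134 m (p = P/D = 1.250599); state ← (V=0, rpm=0)
set_airspeed(29.48): V ← 29.48 m/s
adjust_airspeed(-2.1): V ← 29.48 -2.1 = 27.38 m/s
throttle_to(1739): rpm ← 1739
adjust_airspeed(+7.76): V ← 27.38 +7.76 = 35.14 m/s
adjust_airspeed(+4.41): V ← 35.14 +4.41 = 39.55 m/s
throttle_to(7094): rpm ← 7094
final state: V = 39.55 m/s, rpm = 7094 → n = rpm/60 = 118.233333 rev/s
J = V / (n·D) = 39.55 / (118.233333 × 2.506) = 0.133483
regime bands: climb J<0.6253 | cruise [0.6253, 1.2506) | windmill J≥1.2506
J = 0.1335 → climb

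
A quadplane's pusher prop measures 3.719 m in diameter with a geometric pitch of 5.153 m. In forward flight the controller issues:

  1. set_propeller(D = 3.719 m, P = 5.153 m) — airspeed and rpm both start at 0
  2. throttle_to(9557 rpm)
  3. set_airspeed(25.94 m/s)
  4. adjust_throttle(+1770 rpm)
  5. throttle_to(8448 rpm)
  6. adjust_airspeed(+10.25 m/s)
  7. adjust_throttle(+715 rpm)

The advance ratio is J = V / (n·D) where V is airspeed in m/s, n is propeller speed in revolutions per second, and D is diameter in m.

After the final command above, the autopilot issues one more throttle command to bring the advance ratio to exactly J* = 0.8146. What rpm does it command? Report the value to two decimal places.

set_propeller: D = 3.719 m, P = 5.153 m (p = P/D = 1.385588); state ← (V=0, rpm=0)
throttle_to(9557): rpm ← 9557
set_airspeed(25.94): V ← 25.94 m/s
adjust_throttle(+1770): rpm ← 9557 +1770 = 11327
throttle_to(8448): rpm ← 8448
adjust_airspeed(+10.25): V ← 25.94 +10.25 = 36.19 m/s
adjust_throttle(+715): rpm ← 8448 +715 = 9163
final state: V = 36.19 m/s, rpm = 9163 → n = rpm/60 = 152.716667 rev/s
target J* = 0.8146; solve J* = V/(n·D) for n: n = V/(J*·D) = 36.19/(0.8146 × 3.719) = 11.945876 rev/s
rpm = 60·n = 716.752554

rpm = 716.75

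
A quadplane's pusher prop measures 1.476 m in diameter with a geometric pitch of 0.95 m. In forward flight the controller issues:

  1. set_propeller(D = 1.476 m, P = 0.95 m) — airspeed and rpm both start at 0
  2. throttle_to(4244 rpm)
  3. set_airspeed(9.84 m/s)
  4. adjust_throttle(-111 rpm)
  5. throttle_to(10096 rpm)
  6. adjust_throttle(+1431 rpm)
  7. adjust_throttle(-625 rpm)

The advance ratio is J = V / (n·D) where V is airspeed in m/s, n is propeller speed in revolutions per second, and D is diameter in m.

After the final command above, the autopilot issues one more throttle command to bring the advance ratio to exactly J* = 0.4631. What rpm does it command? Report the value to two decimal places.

set_propeller: D = 1.476 m, P = 0.95 m (p = P/D = 0.643631); state ← (V=0, rpm=0)
throttle_to(4244): rpm ← 4244
set_airspeed(9.84): V ← 9.84 m/s
adjust_throttle(-111): rpm ← 4244 -111 = 4133
throttle_to(10096): rpm ← 10096
adjust_throttle(+1431): rpm ← 10096 +1431 = 11527
adjust_throttle(-625): rpm ← 11527 -625 = 10902
final state: V = 9.84 m/s, rpm = 10902 → n = rpm/60 = 181.700000 rev/s
target J* = 0.4631; solve J* = V/(n·D) for n: n = V/(J*·D) = 9.84/(0.4631 × 1.476) = 14.395739 rev/s
rpm = 60·n = 863.744332

rpm = 863.74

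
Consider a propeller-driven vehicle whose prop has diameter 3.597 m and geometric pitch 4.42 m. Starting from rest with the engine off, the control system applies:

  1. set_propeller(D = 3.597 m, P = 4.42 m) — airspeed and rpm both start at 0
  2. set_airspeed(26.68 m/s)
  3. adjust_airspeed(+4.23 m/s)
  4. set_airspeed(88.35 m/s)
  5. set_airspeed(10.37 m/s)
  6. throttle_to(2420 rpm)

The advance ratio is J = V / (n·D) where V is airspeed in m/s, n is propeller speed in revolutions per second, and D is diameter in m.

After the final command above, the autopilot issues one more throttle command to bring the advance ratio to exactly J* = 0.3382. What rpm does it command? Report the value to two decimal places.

rpm = 511.47

set_propeller: D = 3.597 m, P = 4.42 m (p = P/D = 1.228802); state ← (V=0, rpm=0)
set_airspeed(26.68): V ← 26.68 m/s
adjust_airspeed(+4.23): V ← 26.68 +4.23 = 30.91 m/s
set_airspeed(88.35): V ← 88.35 m/s
set_airspeed(10.37): V ← 10.37 m/s
throttle_to(2420): rpm ← 2420
final state: V = 10.37 m/s, rpm = 2420 → n = rpm/60 = 40.333333 rev/s
target J* = 0.3382; solve J* = V/(n·D) for n: n = V/(J*·D) = 10.37/(0.3382 × 3.597) = 8.524418 rev/s
rpm = 60·n = 511.465054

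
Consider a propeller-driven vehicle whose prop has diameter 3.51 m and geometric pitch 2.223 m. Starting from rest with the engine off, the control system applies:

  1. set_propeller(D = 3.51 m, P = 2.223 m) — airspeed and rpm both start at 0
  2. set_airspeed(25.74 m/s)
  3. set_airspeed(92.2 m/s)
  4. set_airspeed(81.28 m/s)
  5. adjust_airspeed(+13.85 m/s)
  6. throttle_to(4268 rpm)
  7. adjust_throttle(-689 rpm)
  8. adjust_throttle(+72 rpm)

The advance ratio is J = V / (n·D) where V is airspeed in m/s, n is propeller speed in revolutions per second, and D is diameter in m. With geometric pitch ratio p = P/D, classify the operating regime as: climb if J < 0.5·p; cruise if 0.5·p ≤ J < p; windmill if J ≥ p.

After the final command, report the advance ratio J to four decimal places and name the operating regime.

set_propeller: D = 3.51 m, P = 2.223 m (p = P/D = 0.633333); state ← (V=0, rpm=0)
set_airspeed(25.74): V ← 25.74 m/s
set_airspeed(92.2): V ← 92.2 m/s
set_airspeed(81.28): V ← 81.28 m/s
adjust_airspeed(+13.85): V ← 81.28 +13.85 = 95.13 m/s
throttle_to(4268): rpm ← 4268
adjust_throttle(-689): rpm ← 4268 -689 = 3579
adjust_throttle(+72): rpm ← 3579 +72 = 3651
final state: V = 95.13 m/s, rpm = 3651 → n = rpm/60 = 60.850000 rev/s
J = V / (n·D) = 95.13 / (60.850000 × 3.51) = 0.445400
regime bands: climb J<0.3167 | cruise [0.3167, 0.6333) | windmill J≥0.6333
J = 0.4454 → cruise

J = 0.4454, regime = cruise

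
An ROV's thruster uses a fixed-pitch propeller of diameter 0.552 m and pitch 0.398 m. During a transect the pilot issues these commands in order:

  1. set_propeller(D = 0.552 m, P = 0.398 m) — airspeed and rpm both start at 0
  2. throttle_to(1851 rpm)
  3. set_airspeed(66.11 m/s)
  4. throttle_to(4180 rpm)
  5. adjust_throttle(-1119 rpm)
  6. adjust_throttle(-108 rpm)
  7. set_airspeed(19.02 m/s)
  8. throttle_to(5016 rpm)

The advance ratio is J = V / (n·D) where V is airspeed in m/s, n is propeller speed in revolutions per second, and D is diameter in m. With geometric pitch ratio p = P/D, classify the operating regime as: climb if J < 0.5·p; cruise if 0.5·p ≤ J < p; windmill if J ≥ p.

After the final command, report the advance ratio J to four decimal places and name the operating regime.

set_propeller: D = 0.552 m, P = 0.398 m (p = P/D = 0.721014); state ← (V=0, rpm=0)
throttle_to(1851): rpm ← 1851
set_airspeed(66.11): V ← 66.11 m/s
throttle_to(4180): rpm ← 4180
adjust_throttle(-1119): rpm ← 4180 -1119 = 3061
adjust_throttle(-108): rpm ← 3061 -108 = 2953
set_airspeed(19.02): V ← 19.02 m/s
throttle_to(5016): rpm ← 5016
final state: V = 19.02 m/s, rpm = 5016 → n = rpm/60 = 83.600000 rev/s
J = V / (n·D) = 19.02 / (83.600000 × 0.552) = 0.412159
regime bands: climb J<0.3605 | cruise [0.3605, 0.7210) | windmill J≥0.7210
J = 0.4122 → cruise

J = 0.4122, regime = cruise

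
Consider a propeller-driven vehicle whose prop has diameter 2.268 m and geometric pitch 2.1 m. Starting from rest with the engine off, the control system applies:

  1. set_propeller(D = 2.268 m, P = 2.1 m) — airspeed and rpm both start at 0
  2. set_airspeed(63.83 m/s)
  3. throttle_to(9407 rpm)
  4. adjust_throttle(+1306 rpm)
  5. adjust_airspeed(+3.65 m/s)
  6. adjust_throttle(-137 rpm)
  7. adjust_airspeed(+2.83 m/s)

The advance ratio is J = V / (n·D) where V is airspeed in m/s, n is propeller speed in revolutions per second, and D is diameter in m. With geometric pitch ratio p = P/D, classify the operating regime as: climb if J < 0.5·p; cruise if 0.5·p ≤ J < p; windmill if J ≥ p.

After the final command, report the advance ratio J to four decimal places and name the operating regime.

J = 0.1759, regime = climb

set_propeller: D = 2.268 m, P = 2.1 m (p = P/D = 0.925926); state ← (V=0, rpm=0)
set_airspeed(63.83): V ← 63.83 m/s
throttle_to(9407): rpm ← 9407
adjust_throttle(+1306): rpm ← 9407 +1306 = 10713
adjust_airspeed(+3.65): V ← 63.83 +3.65 = 67.48 m/s
adjust_throttle(-137): rpm ← 10713 -137 = 10576
adjust_airspeed(+2.83): V ← 67.48 +2.83 = 70.31 m/s
final state: V = 70.31 m/s, rpm = 10576 → n = rpm/60 = 176.266667 rev/s
J = V / (n·D) = 70.31 / (176.266667 × 2.268) = 0.175875
regime bands: climb J<0.4630 | cruise [0.4630, 0.9259) | windmill J≥0.9259
J = 0.1759 → climb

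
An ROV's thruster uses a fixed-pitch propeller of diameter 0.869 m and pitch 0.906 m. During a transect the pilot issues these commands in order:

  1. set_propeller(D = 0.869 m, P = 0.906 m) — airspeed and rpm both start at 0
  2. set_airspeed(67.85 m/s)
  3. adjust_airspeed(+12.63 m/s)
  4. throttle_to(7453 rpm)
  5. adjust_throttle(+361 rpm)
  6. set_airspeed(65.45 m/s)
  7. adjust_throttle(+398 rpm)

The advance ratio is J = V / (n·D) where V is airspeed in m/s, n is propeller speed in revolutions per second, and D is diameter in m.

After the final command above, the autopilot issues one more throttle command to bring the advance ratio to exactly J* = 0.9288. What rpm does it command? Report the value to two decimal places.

rpm = 4865.40

set_propeller: D = 0.869 m, P = 0.906 m (p = P/D = 1.042578); state ← (V=0, rpm=0)
set_airspeed(67.85): V ← 67.85 m/s
adjust_airspeed(+12.63): V ← 67.85 +12.63 = 80.48 m/s
throttle_to(7453): rpm ← 7453
adjust_throttle(+361): rpm ← 7453 +361 = 7814
set_airspeed(65.45): V ← 65.45 m/s
adjust_throttle(+398): rpm ← 7814 +398 = 8212
final state: V = 65.45 m/s, rpm = 8212 → n = rpm/60 = 136.866667 rev/s
target J* = 0.9288; solve J* = V/(n·D) for n: n = V/(J*·D) = 65.45/(0.9288 × 0.869) = 81.090069 rev/s
rpm = 60·n = 4865.404115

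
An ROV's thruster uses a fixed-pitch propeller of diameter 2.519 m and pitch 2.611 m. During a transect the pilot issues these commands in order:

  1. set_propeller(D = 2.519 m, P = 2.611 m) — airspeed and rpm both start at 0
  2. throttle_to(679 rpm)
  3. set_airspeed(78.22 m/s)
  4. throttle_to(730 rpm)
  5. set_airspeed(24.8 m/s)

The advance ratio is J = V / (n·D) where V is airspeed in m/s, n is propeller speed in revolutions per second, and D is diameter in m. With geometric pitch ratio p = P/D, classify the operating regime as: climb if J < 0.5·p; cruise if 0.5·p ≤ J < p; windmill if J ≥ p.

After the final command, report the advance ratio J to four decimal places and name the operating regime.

J = 0.8092, regime = cruise

set_propeller: D = 2.519 m, P = 2.611 m (p = P/D = 1.036522); state ← (V=0, rpm=0)
throttle_to(679): rpm ← 679
set_airspeed(78.22): V ← 78.22 m/s
throttle_to(730): rpm ← 730
set_airspeed(24.8): V ← 24.8 m/s
final state: V = 24.8 m/s, rpm = 730 → n = rpm/60 = 12.166667 rev/s
J = V / (n·D) = 24.8 / (12.166667 × 2.519) = 0.809193
regime bands: climb J<0.5183 | cruise [0.5183, 1.0365) | windmill J≥1.0365
J = 0.8092 → cruise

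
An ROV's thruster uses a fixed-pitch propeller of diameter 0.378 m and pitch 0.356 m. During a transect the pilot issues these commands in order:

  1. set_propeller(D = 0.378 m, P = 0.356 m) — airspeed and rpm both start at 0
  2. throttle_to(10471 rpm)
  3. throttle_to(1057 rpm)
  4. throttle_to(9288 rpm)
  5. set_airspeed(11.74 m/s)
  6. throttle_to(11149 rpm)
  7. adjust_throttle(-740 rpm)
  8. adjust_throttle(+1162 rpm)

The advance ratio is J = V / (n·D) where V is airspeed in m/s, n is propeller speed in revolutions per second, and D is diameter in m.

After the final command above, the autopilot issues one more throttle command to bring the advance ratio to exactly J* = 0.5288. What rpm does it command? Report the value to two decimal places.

set_propeller: D = 0.378 m, P = 0.356 m (p = P/D = 0.941799); state ← (V=0, rpm=0)
throttle_to(10471): rpm ← 10471
throttle_to(1057): rpm ← 1057
throttle_to(9288): rpm ← 9288
set_airspeed(11.74): V ← 11.74 m/s
throttle_to(11149): rpm ← 11149
adjust_throttle(-740): rpm ← 11149 -740 = 10409
adjust_throttle(+1162): rpm ← 10409 +1162 = 11571
final state: V = 11.74 m/s, rpm = 11571 → n = rpm/60 = 192.850000 rev/s
target J* = 0.5288; solve J* = V/(n·D) for n: n = V/(J*·D) = 11.74/(0.5288 × 0.378) = 58.733361 rev/s
rpm = 60·n = 3524.001633

rpm = 3524.00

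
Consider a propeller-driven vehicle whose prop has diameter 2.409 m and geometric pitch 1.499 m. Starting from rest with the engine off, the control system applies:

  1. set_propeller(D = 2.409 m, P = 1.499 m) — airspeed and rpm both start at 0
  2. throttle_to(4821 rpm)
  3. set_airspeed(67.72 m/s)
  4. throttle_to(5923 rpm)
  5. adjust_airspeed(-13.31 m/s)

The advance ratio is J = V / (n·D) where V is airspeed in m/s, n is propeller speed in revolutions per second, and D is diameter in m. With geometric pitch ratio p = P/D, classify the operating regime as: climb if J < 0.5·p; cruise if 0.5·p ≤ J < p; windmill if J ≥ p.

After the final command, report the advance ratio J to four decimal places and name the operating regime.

set_propeller: D = 2.409 m, P = 1.499 m (p = P/D = 0.622250); state ← (V=0, rpm=0)
throttle_to(4821): rpm ← 4821
set_airspeed(67.72): V ← 67.72 m/s
throttle_to(5923): rpm ← 5923
adjust_airspeed(-13.31): V ← 67.72 -13.31 = 54.41 m/s
final state: V = 54.41 m/s, rpm = 5923 → n = rpm/60 = 98.716667 rev/s
J = V / (n·D) = 54.41 / (98.716667 × 2.409) = 0.228798
regime bands: climb J<0.3111 | cruise [0.3111, 0.6222) | windmill J≥0.6222
J = 0.2288 → climb

J = 0.2288, regime = climb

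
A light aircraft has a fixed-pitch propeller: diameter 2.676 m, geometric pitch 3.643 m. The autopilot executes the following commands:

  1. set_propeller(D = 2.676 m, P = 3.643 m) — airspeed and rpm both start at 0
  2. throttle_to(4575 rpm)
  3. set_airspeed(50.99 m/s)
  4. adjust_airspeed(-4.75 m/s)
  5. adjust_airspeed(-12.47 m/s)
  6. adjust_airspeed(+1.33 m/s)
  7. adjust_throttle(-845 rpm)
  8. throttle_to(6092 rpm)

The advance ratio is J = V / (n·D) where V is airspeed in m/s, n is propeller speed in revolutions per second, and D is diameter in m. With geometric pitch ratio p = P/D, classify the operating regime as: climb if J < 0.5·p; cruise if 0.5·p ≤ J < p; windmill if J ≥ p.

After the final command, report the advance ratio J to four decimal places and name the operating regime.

set_propeller: D = 2.676 m, P = 3.643 m (p = P/D = 1.361360); state ← (V=0, rpm=0)
throttle_to(4575): rpm ← 4575
set_airspeed(50.99): V ← 50.99 m/s
adjust_airspeed(-4.75): V ← 50.99 -4.75 = 46.24 m/s
adjust_airspeed(-12.47): V ← 46.24 -12.47 = 33.77 m/s
adjust_airspeed(+1.33): V ← 33.77 +1.33 = 35.1 m/s
adjust_throttle(-845): rpm ← 4575 -845 = 3730
throttle_to(6092): rpm ← 6092
final state: V = 35.1 m/s, rpm = 6092 → n = rpm/60 = 101.533333 rev/s
J = V / (n·D) = 35.1 / (101.533333 × 2.676) = 0.129185
regime bands: climb J<0.6807 | cruise [0.6807, 1.3614) | windmill J≥1.3614
J = 0.1292 → climb

J = 0.1292, regime = climb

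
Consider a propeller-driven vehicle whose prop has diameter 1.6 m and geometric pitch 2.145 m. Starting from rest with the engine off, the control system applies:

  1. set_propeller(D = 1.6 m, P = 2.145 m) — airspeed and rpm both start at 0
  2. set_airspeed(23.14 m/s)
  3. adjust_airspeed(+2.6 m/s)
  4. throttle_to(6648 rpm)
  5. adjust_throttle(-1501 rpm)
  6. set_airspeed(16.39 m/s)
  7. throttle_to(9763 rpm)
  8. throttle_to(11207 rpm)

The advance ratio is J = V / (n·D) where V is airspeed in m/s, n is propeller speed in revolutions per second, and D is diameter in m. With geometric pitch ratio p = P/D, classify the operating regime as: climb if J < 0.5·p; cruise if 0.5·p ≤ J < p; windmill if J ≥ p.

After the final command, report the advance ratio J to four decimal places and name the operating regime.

J = 0.0548, regime = climb

set_propeller: D = 1.6 m, P = 2.145 m (p = P/D = 1.340625); state ← (V=0, rpm=0)
set_airspeed(23.14): V ← 23.14 m/s
adjust_airspeed(+2.6): V ← 23.14 +2.6 = 25.74 m/s
throttle_to(6648): rpm ← 6648
adjust_throttle(-1501): rpm ← 6648 -1501 = 5147
set_airspeed(16.39): V ← 16.39 m/s
throttle_to(9763): rpm ← 9763
throttle_to(11207): rpm ← 11207
final state: V = 16.39 m/s, rpm = 11207 → n = rpm/60 = 186.783333 rev/s
J = V / (n·D) = 16.39 / (186.783333 × 1.6) = 0.054843
regime bands: climb J<0.6703 | cruise [0.6703, 1.3406) | windmill J≥1.3406
J = 0.0548 → climb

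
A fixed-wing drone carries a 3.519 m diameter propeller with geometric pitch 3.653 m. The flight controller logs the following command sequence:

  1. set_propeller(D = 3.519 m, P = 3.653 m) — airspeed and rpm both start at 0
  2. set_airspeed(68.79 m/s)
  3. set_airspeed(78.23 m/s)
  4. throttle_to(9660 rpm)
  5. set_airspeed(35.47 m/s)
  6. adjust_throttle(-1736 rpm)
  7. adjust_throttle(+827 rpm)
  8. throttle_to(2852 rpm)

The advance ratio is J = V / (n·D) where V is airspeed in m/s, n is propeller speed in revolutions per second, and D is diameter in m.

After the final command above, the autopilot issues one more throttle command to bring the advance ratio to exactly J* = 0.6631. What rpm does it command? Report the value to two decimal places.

rpm = 912.04

set_propeller: D = 3.519 m, P = 3.653 m (p = P/D = 1.038079); state ← (V=0, rpm=0)
set_airspeed(68.79): V ← 68.79 m/s
set_airspeed(78.23): V ← 78.23 m/s
throttle_to(9660): rpm ← 9660
set_airspeed(35.47): V ← 35.47 m/s
adjust_throttle(-1736): rpm ← 9660 -1736 = 7924
adjust_throttle(+827): rpm ← 7924 +827 = 8751
throttle_to(2852): rpm ← 2852
final state: V = 35.47 m/s, rpm = 2852 → n = rpm/60 = 47.533333 rev/s
target J* = 0.6631; solve J* = V/(n·D) for n: n = V/(J*·D) = 35.47/(0.6631 × 3.519) = 15.200676 rev/s
rpm = 60·n = 912.040542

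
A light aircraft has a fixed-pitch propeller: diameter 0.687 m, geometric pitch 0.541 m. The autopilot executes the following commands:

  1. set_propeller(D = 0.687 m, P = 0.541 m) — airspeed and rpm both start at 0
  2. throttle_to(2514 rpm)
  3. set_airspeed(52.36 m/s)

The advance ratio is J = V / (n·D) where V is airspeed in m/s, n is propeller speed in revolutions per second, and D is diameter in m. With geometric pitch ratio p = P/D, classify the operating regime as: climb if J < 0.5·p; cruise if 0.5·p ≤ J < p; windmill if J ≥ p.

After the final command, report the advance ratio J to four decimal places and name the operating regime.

set_propeller: D = 0.687 m, P = 0.541 m (p = P/D = 0.787482); state ← (V=0, rpm=0)
throttle_to(2514): rpm ← 2514
set_airspeed(52.36): V ← 52.36 m/s
final state: V = 52.36 m/s, rpm = 2514 → n = rpm/60 = 41.900000 rev/s
J = V / (n·D) = 52.36 / (41.900000 × 0.687) = 1.818984
regime bands: climb J<0.3937 | cruise [0.3937, 0.7875) | windmill J≥0.7875
J = 1.8190 → windmill

J = 1.8190, regime = windmill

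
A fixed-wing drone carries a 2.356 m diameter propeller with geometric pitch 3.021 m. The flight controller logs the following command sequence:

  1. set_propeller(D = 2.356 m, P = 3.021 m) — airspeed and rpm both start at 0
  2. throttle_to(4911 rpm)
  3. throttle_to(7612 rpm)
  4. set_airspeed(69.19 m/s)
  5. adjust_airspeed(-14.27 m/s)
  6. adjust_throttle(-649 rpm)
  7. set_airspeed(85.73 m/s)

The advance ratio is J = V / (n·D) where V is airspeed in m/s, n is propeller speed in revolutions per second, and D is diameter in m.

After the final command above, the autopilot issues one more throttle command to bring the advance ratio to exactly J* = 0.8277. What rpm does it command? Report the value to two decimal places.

rpm = 2637.76

set_propeller: D = 2.356 m, P = 3.021 m (p = P/D = 1.282258); state ← (V=0, rpm=0)
throttle_to(4911): rpm ← 4911
throttle_to(7612): rpm ← 7612
set_airspeed(69.19): V ← 69.19 m/s
adjust_airspeed(-14.27): V ← 69.19 -14.27 = 54.92 m/s
adjust_throttle(-649): rpm ← 7612 -649 = 6963
set_airspeed(85.73): V ← 85.73 m/s
final state: V = 85.73 m/s, rpm = 6963 → n = rpm/60 = 116.050000 rev/s
target J* = 0.8277; solve J* = V/(n·D) for n: n = V/(J*·D) = 85.73/(0.8277 × 2.356) = 43.962723 rev/s
rpm = 60·n = 2637.763369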